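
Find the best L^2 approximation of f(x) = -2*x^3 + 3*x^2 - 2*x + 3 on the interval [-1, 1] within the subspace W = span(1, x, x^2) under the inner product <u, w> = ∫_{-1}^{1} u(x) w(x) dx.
g(x) = 3*x^2 - 16*x/5 + 3

The best approximation g ∈ W is the orthogonal projection of f onto W. Writing g = a_0 + a_1 x + a_2 x^2, the coefficients solve the normal equations G · a = b where
  G_{ij} = <φ_i, φ_j> and b_i = <f, φ_i>, with φ_0 = 1, φ_1 = x, φ_2 = x^2.
G =
  [2, 0, 2/3]
  [0, 2/3, 0]
  [2/3, 0, 2/5],
b = (8, -32/15, 16/5).
Solving gives a_0 = 3, a_1 = -16/5, a_2 = 3, so
  g(x) = 3*x^2 - 16*x/5 + 3.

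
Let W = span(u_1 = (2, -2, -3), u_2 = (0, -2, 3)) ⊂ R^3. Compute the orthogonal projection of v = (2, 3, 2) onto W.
proj_W(v) = (-52/49, 72/49, 48/49)

Set up U = [u_1 | ... | u_2] ∈ R^(3×2). The projector onto W = col(U) is P = U (U^T U)^(-1) U^T.
Compute U^T U =
  [17, -5]
  [-5, 13],
and U^T v = (-8, 0).
Solve U^T U · c = U^T v for the coefficients: c = (-26/49, -10/49). The projection is proj_W(v) = U c.
Check: (v - proj_W(v)) · u_1 = 0  (should be 0).
Check: (v - proj_W(v)) · u_2 = 0  (should be 0).
Result: proj_W(v) = (-52/49, 72/49, 48/49).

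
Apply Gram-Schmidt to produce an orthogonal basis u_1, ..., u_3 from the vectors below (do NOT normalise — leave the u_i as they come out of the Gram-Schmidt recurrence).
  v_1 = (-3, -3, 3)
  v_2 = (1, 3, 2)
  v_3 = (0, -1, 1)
Orthogonal basis:
  u_1 = (-3, -3, 3)
  u_2 = (1/3, 7/3, 8/3)
  u_3 = (25/38, -15/38, 5/19)

Apply the Gram-Schmidt recurrence
  u_1 = v_1
  u_i = v_i − Σ_{j<i} ((v_i · u_j) / (u_j · u_j)) · u_j.

Step by step this gives:
  u_1 = (-3, -3, 3)
  u_2 = (1/3, 7/3, 8/3)
  u_3 = (25/38, -15/38, 5/19)

Orthogonality check:
  u_2 · u_1 = 0 (should be 0)
  u_3 · u_1 = 0 (should be 0)
  u_3 · u_2 = 0 (should be 0)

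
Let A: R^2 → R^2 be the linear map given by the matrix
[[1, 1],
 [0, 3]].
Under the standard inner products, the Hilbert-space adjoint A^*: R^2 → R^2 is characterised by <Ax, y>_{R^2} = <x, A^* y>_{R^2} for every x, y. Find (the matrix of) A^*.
A^* = A^T =
[[1, 0],
 [1, 3]]

For real matrices with standard dot products, the defining identity <Ax, y> = <x, A^* y> gives (Ax)^T y = x^T (A^*) y, i.e. x^T A^T y = x^T (A^*) y. Since this holds for all x, y, we must have A^* = A^T. Therefore
A^* =
[[1, 0],
 [1, 3]].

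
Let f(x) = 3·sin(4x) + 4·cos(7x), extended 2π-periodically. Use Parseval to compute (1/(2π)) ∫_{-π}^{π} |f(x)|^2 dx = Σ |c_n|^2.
Σ |c_n|^2 = 25/2

Expand |f|^2 and use orthogonality of {sin(nx), cos(mx)} on [-π, π]:
  ∫_{-π}^{π} sin(nx)^2 dx = π, ∫ cos(mx)^2 dx = π, and cross terms integrate to 0.
So ∫_{-π}^{π} f(x)^2 dx = 3^2 · π + 4^2 · π = (9 + 16)π.
Divide by 2π: (9 + 16)/2 = 25/2.
By Parseval, this equals Σ |c_n|^2.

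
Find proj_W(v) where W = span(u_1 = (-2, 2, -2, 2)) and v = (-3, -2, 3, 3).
proj_W(v) = (-1/4, 1/4, -1/4, 1/4)

Set up U = [u_1 | ... | u_1] ∈ R^(4×1). The projector onto W = col(U) is P = U (U^T U)^(-1) U^T.
Compute U^T U =
  [16],
and U^T v = (2).
Solve U^T U · c = U^T v for the coefficients: c = (1/8). The projection is proj_W(v) = U c.
Check: (v - proj_W(v)) · u_1 = 0  (should be 0).
Result: proj_W(v) = (-1/4, 1/4, -1/4, 1/4).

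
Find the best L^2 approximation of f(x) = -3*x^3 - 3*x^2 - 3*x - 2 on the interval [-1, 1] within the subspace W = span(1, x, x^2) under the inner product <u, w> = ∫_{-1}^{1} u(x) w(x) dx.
g(x) = -3*x^2 - 24*x/5 - 2

The best approximation g ∈ W is the orthogonal projection of f onto W. Writing g = a_0 + a_1 x + a_2 x^2, the coefficients solve the normal equations G · a = b where
  G_{ij} = <φ_i, φ_j> and b_i = <f, φ_i>, with φ_0 = 1, φ_1 = x, φ_2 = x^2.
G =
  [2, 0, 2/3]
  [0, 2/3, 0]
  [2/3, 0, 2/5],
b = (-6, -16/5, -38/15).
Solving gives a_0 = -2, a_1 = -24/5, a_2 = -3, so
  g(x) = -3*x^2 - 24*x/5 - 2.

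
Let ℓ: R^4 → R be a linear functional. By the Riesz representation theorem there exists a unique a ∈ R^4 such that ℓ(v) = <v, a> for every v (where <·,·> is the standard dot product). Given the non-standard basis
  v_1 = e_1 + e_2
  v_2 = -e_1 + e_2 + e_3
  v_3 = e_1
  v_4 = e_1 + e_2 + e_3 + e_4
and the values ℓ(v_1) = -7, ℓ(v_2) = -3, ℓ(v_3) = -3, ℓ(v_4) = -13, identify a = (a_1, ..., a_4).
a = (-3, -4, -2, -4)

Write a = (a_1, ..., a_4) in the standard basis. For each basis vector v_i, ℓ(v_i) = <v_i, a> is a linear equation in the a_j's. Collect the n equations into a matrix system V a = ℓ, where row i of V is v_i (expressed in the standard basis). Since V is invertible (lower-triangular with 1s on the diagonal, up to permutation), solve by back-substitution:
  V =
[[1, 1, 0, 0],
 [-1, 1, 1, 0],
 [1, 0, 0, 0],
 [1, 1, 1, 1]]
  V a = (-7, -3, -3, -13)
Solving gives a = (-3, -4, -2, -4).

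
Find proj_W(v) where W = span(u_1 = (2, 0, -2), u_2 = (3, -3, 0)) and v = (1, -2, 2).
proj_W(v) = (2/3, -7/3, 5/3)

Set up U = [u_1 | ... | u_2] ∈ R^(3×2). The projector onto W = col(U) is P = U (U^T U)^(-1) U^T.
Compute U^T U =
  [8, 6]
  [6, 18],
and U^T v = (-2, 9).
Solve U^T U · c = U^T v for the coefficients: c = (-5/6, 7/9). The projection is proj_W(v) = U c.
Check: (v - proj_W(v)) · u_1 = 0  (should be 0).
Check: (v - proj_W(v)) · u_2 = 0  (should be 0).
Result: proj_W(v) = (2/3, -7/3, 5/3).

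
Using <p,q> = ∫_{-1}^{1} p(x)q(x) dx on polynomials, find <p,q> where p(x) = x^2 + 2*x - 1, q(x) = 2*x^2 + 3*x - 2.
<p,q> = 92/15

Expand the product: p(x)·q(x) = 2*x^4 + 7*x^3 + 2*x^2 - 7*x + 2.
∫_{-1}^{1} of each monomial x^k gives [2/(k+1) if k even, 0 if k odd]. Integrating term-by-term (or equivalently evaluating the antiderivative F(x) = 2*x^5/5 + 7*x^4/4 + 2*x^3/3 - 7*x^2/2 + 2*x at the endpoints):
  F(1) − F(−1) = 79/60 − (-289/60) = 92/15.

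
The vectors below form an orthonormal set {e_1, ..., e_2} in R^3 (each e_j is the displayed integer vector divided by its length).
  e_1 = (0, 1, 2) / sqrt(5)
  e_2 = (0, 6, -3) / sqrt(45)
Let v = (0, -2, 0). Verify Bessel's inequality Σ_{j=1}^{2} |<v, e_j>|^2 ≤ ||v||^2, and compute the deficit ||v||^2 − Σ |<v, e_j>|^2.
Σ |<v, e_j>|^2 = 4; ||v||^2 = 4; deficit = 0

Write each e_j = u_j / sqrt(<u_j, u_j>) where u_j is the displayed integer vector. Then <v, e_j> = <v, u_j> / sqrt(<u_j, u_j>), so |<v, e_j>|^2 = <v, u_j>^2 / <u_j, u_j>.
Coefficients: <v, e_1> = -2/sqrt(5), <v, e_2> = -12/sqrt(45).
Square and sum: Σ |<v, e_j>|^2 = 4.
Compute ||v||^2 = v·v = 4.
Deficit = 4 − 4 = 0 ≥ 0, confirming Bessel's inequality. (The deficit equals ||v − Σ <v,e_j> e_j||^2, the squared distance from v to span{e_j}.)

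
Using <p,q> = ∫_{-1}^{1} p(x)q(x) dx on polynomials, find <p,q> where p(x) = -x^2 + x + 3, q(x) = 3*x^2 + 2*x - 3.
<p,q> = -148/15

Expand the product: p(x)·q(x) = -3*x^4 + x^3 + 14*x^2 + 3*x - 9.
∫_{-1}^{1} of each monomial x^k gives [2/(k+1) if k even, 0 if k odd]. Integrating term-by-term (or equivalently evaluating the antiderivative F(x) = -3*x^5/5 + x^4/4 + 14*x^3/3 + 3*x^2/2 - 9*x at the endpoints):
  F(1) − F(−1) = -191/60 − (401/60) = -148/15.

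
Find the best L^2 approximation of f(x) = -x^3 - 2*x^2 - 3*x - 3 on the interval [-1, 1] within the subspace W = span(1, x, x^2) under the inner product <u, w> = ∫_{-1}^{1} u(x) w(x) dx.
g(x) = -2*x^2 - 18*x/5 - 3

The best approximation g ∈ W is the orthogonal projection of f onto W. Writing g = a_0 + a_1 x + a_2 x^2, the coefficients solve the normal equations G · a = b where
  G_{ij} = <φ_i, φ_j> and b_i = <f, φ_i>, with φ_0 = 1, φ_1 = x, φ_2 = x^2.
G =
  [2, 0, 2/3]
  [0, 2/3, 0]
  [2/3, 0, 2/5],
b = (-22/3, -12/5, -14/5).
Solving gives a_0 = -3, a_1 = -18/5, a_2 = -2, so
  g(x) = -2*x^2 - 18*x/5 - 3.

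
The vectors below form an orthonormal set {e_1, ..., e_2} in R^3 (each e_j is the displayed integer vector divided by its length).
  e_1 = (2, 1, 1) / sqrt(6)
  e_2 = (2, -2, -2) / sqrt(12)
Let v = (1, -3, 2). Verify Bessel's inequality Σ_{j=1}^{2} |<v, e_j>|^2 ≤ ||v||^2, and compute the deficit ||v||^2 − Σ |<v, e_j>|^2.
Σ |<v, e_j>|^2 = 3/2; ||v||^2 = 14; deficit = 25/2

Write each e_j = u_j / sqrt(<u_j, u_j>) where u_j is the displayed integer vector. Then <v, e_j> = <v, u_j> / sqrt(<u_j, u_j>), so |<v, e_j>|^2 = <v, u_j>^2 / <u_j, u_j>.
Coefficients: <v, e_1> = 1/sqrt(6), <v, e_2> = 4/sqrt(12).
Square and sum: Σ |<v, e_j>|^2 = 3/2.
Compute ||v||^2 = v·v = 14.
Deficit = 14 − 3/2 = 25/2 ≥ 0, confirming Bessel's inequality. (The deficit equals ||v − Σ <v,e_j> e_j||^2, the squared distance from v to span{e_j}.)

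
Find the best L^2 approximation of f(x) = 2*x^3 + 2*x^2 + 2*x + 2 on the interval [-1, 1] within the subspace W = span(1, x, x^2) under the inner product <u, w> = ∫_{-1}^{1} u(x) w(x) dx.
g(x) = 2*x^2 + 16*x/5 + 2

The best approximation g ∈ W is the orthogonal projection of f onto W. Writing g = a_0 + a_1 x + a_2 x^2, the coefficients solve the normal equations G · a = b where
  G_{ij} = <φ_i, φ_j> and b_i = <f, φ_i>, with φ_0 = 1, φ_1 = x, φ_2 = x^2.
G =
  [2, 0, 2/3]
  [0, 2/3, 0]
  [2/3, 0, 2/5],
b = (16/3, 32/15, 32/15).
Solving gives a_0 = 2, a_1 = 16/5, a_2 = 2, so
  g(x) = 2*x^2 + 16*x/5 + 2.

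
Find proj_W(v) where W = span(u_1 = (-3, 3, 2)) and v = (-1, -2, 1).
proj_W(v) = (3/22, -3/22, -1/11)

Set up U = [u_1 | ... | u_1] ∈ R^(3×1). The projector onto W = col(U) is P = U (U^T U)^(-1) U^T.
Compute U^T U =
  [22],
and U^T v = (-1).
Solve U^T U · c = U^T v for the coefficients: c = (-1/22). The projection is proj_W(v) = U c.
Check: (v - proj_W(v)) · u_1 = 0  (should be 0).
Result: proj_W(v) = (3/22, -3/22, -1/11).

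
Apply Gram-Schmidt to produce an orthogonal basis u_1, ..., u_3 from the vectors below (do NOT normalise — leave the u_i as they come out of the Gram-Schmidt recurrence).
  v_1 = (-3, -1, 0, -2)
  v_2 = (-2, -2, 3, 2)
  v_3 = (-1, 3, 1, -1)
Orthogonal basis:
  u_1 = (-3, -1, 0, -2)
  u_2 = (-8/7, -12/7, 3, 18/7)
  u_3 = (-108/139, 394/139, 214/139, -35/139)

Apply the Gram-Schmidt recurrence
  u_1 = v_1
  u_i = v_i − Σ_{j<i} ((v_i · u_j) / (u_j · u_j)) · u_j.

Step by step this gives:
  u_1 = (-3, -1, 0, -2)
  u_2 = (-8/7, -12/7, 3, 18/7)
  u_3 = (-108/139, 394/139, 214/139, -35/139)

Orthogonality check:
  u_2 · u_1 = 0 (should be 0)
  u_3 · u_1 = 0 (should be 0)
  u_3 · u_2 = 0 (should be 0)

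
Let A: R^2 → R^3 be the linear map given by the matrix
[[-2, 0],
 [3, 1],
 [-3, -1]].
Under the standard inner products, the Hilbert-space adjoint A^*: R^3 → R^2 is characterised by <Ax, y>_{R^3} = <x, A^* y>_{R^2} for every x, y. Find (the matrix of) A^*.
A^* = A^T =
[[-2, 3, -3],
 [0, 1, -1]]

For real matrices with standard dot products, the defining identity <Ax, y> = <x, A^* y> gives (Ax)^T y = x^T (A^*) y, i.e. x^T A^T y = x^T (A^*) y. Since this holds for all x, y, we must have A^* = A^T. Therefore
A^* =
[[-2, 3, -3],
 [0, 1, -1]].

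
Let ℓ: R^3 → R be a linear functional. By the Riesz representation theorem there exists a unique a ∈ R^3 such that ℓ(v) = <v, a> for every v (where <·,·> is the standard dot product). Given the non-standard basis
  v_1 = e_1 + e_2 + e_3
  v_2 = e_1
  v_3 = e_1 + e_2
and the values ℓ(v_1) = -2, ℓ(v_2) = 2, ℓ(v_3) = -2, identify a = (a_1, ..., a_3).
a = (2, -4, 0)

Write a = (a_1, ..., a_3) in the standard basis. For each basis vector v_i, ℓ(v_i) = <v_i, a> is a linear equation in the a_j's. Collect the n equations into a matrix system V a = ℓ, where row i of V is v_i (expressed in the standard basis). Since V is invertible (lower-triangular with 1s on the diagonal, up to permutation), solve by back-substitution:
  V =
[[1, 1, 1],
 [1, 0, 0],
 [1, 1, 0]]
  V a = (-2, 2, -2)
Solving gives a = (2, -4, 0).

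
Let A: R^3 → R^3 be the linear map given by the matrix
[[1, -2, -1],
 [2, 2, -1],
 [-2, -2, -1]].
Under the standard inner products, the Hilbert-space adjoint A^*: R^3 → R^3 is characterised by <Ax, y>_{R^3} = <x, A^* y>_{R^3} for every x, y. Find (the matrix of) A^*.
A^* = A^T =
[[1, 2, -2],
 [-2, 2, -2],
 [-1, -1, -1]]

For real matrices with standard dot products, the defining identity <Ax, y> = <x, A^* y> gives (Ax)^T y = x^T (A^*) y, i.e. x^T A^T y = x^T (A^*) y. Since this holds for all x, y, we must have A^* = A^T. Therefore
A^* =
[[1, 2, -2],
 [-2, 2, -2],
 [-1, -1, -1]].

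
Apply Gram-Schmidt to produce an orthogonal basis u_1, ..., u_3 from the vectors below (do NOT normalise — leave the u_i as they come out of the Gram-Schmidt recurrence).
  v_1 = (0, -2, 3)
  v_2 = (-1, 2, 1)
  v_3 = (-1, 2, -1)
Orthogonal basis:
  u_1 = (0, -2, 3)
  u_2 = (-1, 24/13, 16/13)
  u_3 = (-32/77, -12/77, -8/77)

Apply the Gram-Schmidt recurrence
  u_1 = v_1
  u_i = v_i − Σ_{j<i} ((v_i · u_j) / (u_j · u_j)) · u_j.

Step by step this gives:
  u_1 = (0, -2, 3)
  u_2 = (-1, 24/13, 16/13)
  u_3 = (-32/77, -12/77, -8/77)

Orthogonality check:
  u_2 · u_1 = 0 (should be 0)
  u_3 · u_1 = 0 (should be 0)
  u_3 · u_2 = 0 (should be 0)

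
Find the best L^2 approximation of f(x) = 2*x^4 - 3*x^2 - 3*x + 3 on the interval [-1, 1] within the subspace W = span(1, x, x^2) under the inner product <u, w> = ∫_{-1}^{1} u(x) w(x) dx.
g(x) = -9*x^2/7 - 3*x + 99/35

The best approximation g ∈ W is the orthogonal projection of f onto W. Writing g = a_0 + a_1 x + a_2 x^2, the coefficients solve the normal equations G · a = b where
  G_{ij} = <φ_i, φ_j> and b_i = <f, φ_i>, with φ_0 = 1, φ_1 = x, φ_2 = x^2.
G =
  [2, 0, 2/3]
  [0, 2/3, 0]
  [2/3, 0, 2/5],
b = (24/5, -2, 48/35).
Solving gives a_0 = 99/35, a_1 = -3, a_2 = -9/7, so
  g(x) = -9*x^2/7 - 3*x + 99/35.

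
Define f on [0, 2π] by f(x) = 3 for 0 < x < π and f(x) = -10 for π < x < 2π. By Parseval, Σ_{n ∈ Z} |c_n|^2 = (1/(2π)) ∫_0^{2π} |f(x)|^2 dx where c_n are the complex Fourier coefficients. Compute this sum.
Σ |c_n|^2 = 109/2

Parseval equates the L^2 energy of f (normalised by 1/(2π)) with the ℓ^2 sum of its Fourier coefficients: (1/(2π)) ∫_0^{2π} |f|^2 = Σ |c_n|^2.
Compute the left side: (1/(2π)) [∫_0^π 3^2 dx + ∫_π^{2π} (-10)^2 dx] = (1/(2π)) · (9π + 100π) = (9 + 100)/2 = 109/2.
So Σ_{n ∈ Z} |c_n|^2 = 109/2.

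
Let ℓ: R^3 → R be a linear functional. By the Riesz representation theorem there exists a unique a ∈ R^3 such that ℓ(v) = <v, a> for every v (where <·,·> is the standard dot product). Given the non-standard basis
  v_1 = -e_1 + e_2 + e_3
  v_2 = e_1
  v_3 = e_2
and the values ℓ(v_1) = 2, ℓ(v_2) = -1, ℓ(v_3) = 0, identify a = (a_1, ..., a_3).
a = (-1, 0, 1)

Write a = (a_1, ..., a_3) in the standard basis. For each basis vector v_i, ℓ(v_i) = <v_i, a> is a linear equation in the a_j's. Collect the n equations into a matrix system V a = ℓ, where row i of V is v_i (expressed in the standard basis). Since V is invertible (lower-triangular with 1s on the diagonal, up to permutation), solve by back-substitution:
  V =
[[-1, 1, 1],
 [1, 0, 0],
 [0, 1, 0]]
  V a = (2, -1, 0)
Solving gives a = (-1, 0, 1).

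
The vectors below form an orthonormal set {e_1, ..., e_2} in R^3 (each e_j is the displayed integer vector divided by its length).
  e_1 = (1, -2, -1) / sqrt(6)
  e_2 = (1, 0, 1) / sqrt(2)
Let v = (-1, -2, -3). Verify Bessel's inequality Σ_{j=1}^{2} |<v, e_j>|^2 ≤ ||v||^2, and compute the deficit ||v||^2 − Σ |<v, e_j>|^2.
Σ |<v, e_j>|^2 = 14; ||v||^2 = 14; deficit = 0

Write each e_j = u_j / sqrt(<u_j, u_j>) where u_j is the displayed integer vector. Then <v, e_j> = <v, u_j> / sqrt(<u_j, u_j>), so |<v, e_j>|^2 = <v, u_j>^2 / <u_j, u_j>.
Coefficients: <v, e_1> = 6/sqrt(6), <v, e_2> = -4/sqrt(2).
Square and sum: Σ |<v, e_j>|^2 = 14.
Compute ||v||^2 = v·v = 14.
Deficit = 14 − 14 = 0 ≥ 0, confirming Bessel's inequality. (The deficit equals ||v − Σ <v,e_j> e_j||^2, the squared distance from v to span{e_j}.)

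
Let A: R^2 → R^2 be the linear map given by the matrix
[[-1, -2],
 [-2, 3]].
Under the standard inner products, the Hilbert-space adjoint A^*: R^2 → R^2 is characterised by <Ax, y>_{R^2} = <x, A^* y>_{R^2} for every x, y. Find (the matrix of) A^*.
A^* = A^T =
[[-1, -2],
 [-2, 3]]

For real matrices with standard dot products, the defining identity <Ax, y> = <x, A^* y> gives (Ax)^T y = x^T (A^*) y, i.e. x^T A^T y = x^T (A^*) y. Since this holds for all x, y, we must have A^* = A^T. Therefore
A^* =
[[-1, -2],
 [-2, 3]].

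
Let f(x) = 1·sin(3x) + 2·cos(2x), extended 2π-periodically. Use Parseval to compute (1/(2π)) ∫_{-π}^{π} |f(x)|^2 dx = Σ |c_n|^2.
Σ |c_n|^2 = 5/2

Expand |f|^2 and use orthogonality of {sin(nx), cos(mx)} on [-π, π]:
  ∫_{-π}^{π} sin(nx)^2 dx = π, ∫ cos(mx)^2 dx = π, and cross terms integrate to 0.
So ∫_{-π}^{π} f(x)^2 dx = 1^2 · π + 2^2 · π = (1 + 4)π.
Divide by 2π: (1 + 4)/2 = 5/2.
By Parseval, this equals Σ |c_n|^2.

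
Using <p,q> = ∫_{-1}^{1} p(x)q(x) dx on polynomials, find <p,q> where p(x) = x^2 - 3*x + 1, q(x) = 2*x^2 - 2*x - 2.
<p,q> = 4/5

Expand the product: p(x)·q(x) = 2*x^4 - 8*x^3 + 6*x^2 + 4*x - 2.
∫_{-1}^{1} of each monomial x^k gives [2/(k+1) if k even, 0 if k odd]. Integrating term-by-term (or equivalently evaluating the antiderivative F(x) = 2*x^5/5 - 2*x^4 + 2*x^3 + 2*x^2 - 2*x at the endpoints):
  F(1) − F(−1) = 2/5 − (-2/5) = 4/5.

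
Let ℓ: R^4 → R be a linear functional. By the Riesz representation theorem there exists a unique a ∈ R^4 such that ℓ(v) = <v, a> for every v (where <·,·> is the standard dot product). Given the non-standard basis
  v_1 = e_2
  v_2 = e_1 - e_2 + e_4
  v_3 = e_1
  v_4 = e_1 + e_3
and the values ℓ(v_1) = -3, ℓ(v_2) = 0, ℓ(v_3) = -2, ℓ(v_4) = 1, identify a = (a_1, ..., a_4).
a = (-2, -3, 3, -1)

Write a = (a_1, ..., a_4) in the standard basis. For each basis vector v_i, ℓ(v_i) = <v_i, a> is a linear equation in the a_j's. Collect the n equations into a matrix system V a = ℓ, where row i of V is v_i (expressed in the standard basis). Since V is invertible (lower-triangular with 1s on the diagonal, up to permutation), solve by back-substitution:
  V =
[[0, 1, 0, 0],
 [1, -1, 0, 1],
 [1, 0, 0, 0],
 [1, 0, 1, 0]]
  V a = (-3, 0, -2, 1)
Solving gives a = (-2, -3, 3, -1).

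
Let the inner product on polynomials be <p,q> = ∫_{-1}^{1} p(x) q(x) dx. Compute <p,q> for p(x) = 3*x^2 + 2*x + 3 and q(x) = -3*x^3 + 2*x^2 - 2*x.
<p,q> = 4/3

Expand the product: p(x)·q(x) = -9*x^5 - 11*x^3 + 2*x^2 - 6*x.
∫_{-1}^{1} of each monomial x^k gives [2/(k+1) if k even, 0 if k odd]. Integrating term-by-term (or equivalently evaluating the antiderivative F(x) = -3*x^6/2 - 11*x^4/4 + 2*x^3/3 - 3*x^2 at the endpoints):
  F(1) − F(−1) = -79/12 − (-95/12) = 4/3.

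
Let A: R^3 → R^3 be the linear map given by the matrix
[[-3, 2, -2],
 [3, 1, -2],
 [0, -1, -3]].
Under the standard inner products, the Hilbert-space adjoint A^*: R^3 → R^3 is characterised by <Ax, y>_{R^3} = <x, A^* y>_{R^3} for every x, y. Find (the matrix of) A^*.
A^* = A^T =
[[-3, 3, 0],
 [2, 1, -1],
 [-2, -2, -3]]

For real matrices with standard dot products, the defining identity <Ax, y> = <x, A^* y> gives (Ax)^T y = x^T (A^*) y, i.e. x^T A^T y = x^T (A^*) y. Since this holds for all x, y, we must have A^* = A^T. Therefore
A^* =
[[-3, 3, 0],
 [2, 1, -1],
 [-2, -2, -3]].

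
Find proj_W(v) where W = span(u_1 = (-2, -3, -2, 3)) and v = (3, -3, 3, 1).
proj_W(v) = (0, 0, 0, 0)

Set up U = [u_1 | ... | u_1] ∈ R^(4×1). The projector onto W = col(U) is P = U (U^T U)^(-1) U^T.
Compute U^T U =
  [26],
and U^T v = (0).
Solve U^T U · c = U^T v for the coefficients: c = (0). The projection is proj_W(v) = U c.
Check: (v - proj_W(v)) · u_1 = 0  (should be 0).
Result: proj_W(v) = (0, 0, 0, 0).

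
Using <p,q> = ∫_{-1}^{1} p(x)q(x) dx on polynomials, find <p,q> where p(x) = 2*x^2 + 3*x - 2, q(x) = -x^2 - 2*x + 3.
<p,q> = -172/15

Expand the product: p(x)·q(x) = -2*x^4 - 7*x^3 + 2*x^2 + 13*x - 6.
∫_{-1}^{1} of each monomial x^k gives [2/(k+1) if k even, 0 if k odd]. Integrating term-by-term (or equivalently evaluating the antiderivative F(x) = -2*x^5/5 - 7*x^4/4 + 2*x^3/3 + 13*x^2/2 - 6*x at the endpoints):
  F(1) − F(−1) = -59/60 − (629/60) = -172/15.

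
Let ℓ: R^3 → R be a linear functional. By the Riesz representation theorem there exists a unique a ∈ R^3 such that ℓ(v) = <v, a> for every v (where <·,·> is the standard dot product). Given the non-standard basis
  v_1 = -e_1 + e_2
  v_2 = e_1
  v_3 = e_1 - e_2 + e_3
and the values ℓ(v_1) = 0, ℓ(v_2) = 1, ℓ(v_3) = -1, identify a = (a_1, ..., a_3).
a = (1, 1, -1)

Write a = (a_1, ..., a_3) in the standard basis. For each basis vector v_i, ℓ(v_i) = <v_i, a> is a linear equation in the a_j's. Collect the n equations into a matrix system V a = ℓ, where row i of V is v_i (expressed in the standard basis). Since V is invertible (lower-triangular with 1s on the diagonal, up to permutation), solve by back-substitution:
  V =
[[-1, 1, 0],
 [1, 0, 0],
 [1, -1, 1]]
  V a = (0, 1, -1)
Solving gives a = (1, 1, -1).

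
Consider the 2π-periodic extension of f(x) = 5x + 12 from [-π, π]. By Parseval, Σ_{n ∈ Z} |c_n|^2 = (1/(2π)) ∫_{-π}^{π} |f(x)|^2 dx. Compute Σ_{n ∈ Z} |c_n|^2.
Σ |c_n|^2 = 25π^2/3 + 144

Expand and integrate term by term over [-π, π]:
  ∫ (5x)^2 dx = 25·(2π^3/3); ∫ 2·5·(12)·x dx = 0 (odd integrand); ∫ 12^2 dx = 144·2π.
So (1/(2π)) ∫_{-π}^{π} (5x + 12)^2 dx = 25π^2/3 + 144 = 25π^2/3 + 144.
Parseval ⇒ Σ |c_n|^2 = 25π^2/3 + 144.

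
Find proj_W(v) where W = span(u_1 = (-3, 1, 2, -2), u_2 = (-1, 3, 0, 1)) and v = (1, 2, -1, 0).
proj_W(v) = (57/182, 253/182, -53/91, 8/7)

Set up U = [u_1 | ... | u_2] ∈ R^(4×2). The projector onto W = col(U) is P = U (U^T U)^(-1) U^T.
Compute U^T U =
  [18, 4]
  [4, 11],
and U^T v = (-3, 5).
Solve U^T U · c = U^T v for the coefficients: c = (-53/182, 51/91). The projection is proj_W(v) = U c.
Check: (v - proj_W(v)) · u_1 = 0  (should be 0).
Check: (v - proj_W(v)) · u_2 = 0  (should be 0).
Result: proj_W(v) = (57/182, 253/182, -53/91, 8/7).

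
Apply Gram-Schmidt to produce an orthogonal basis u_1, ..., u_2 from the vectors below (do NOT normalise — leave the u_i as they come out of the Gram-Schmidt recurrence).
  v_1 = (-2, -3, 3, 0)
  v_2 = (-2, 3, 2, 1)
Orthogonal basis:
  u_1 = (-2, -3, 3, 0)
  u_2 = (-21/11, 69/22, 41/22, 1)

Apply the Gram-Schmidt recurrence
  u_1 = v_1
  u_i = v_i − Σ_{j<i} ((v_i · u_j) / (u_j · u_j)) · u_j.

Step by step this gives:
  u_1 = (-2, -3, 3, 0)
  u_2 = (-21/11, 69/22, 41/22, 1)

Orthogonality check:
  u_2 · u_1 = 0 (should be 0)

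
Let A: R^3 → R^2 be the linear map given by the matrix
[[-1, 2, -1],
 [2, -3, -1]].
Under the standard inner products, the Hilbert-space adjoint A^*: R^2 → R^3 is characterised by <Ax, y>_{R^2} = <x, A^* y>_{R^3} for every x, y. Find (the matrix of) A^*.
A^* = A^T =
[[-1, 2],
 [2, -3],
 [-1, -1]]

For real matrices with standard dot products, the defining identity <Ax, y> = <x, A^* y> gives (Ax)^T y = x^T (A^*) y, i.e. x^T A^T y = x^T (A^*) y. Since this holds for all x, y, we must have A^* = A^T. Therefore
A^* =
[[-1, 2],
 [2, -3],
 [-1, -1]].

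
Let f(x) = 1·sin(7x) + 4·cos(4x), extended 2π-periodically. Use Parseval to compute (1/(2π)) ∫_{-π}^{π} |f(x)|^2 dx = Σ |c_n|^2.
Σ |c_n|^2 = 17/2

Expand |f|^2 and use orthogonality of {sin(nx), cos(mx)} on [-π, π]:
  ∫_{-π}^{π} sin(nx)^2 dx = π, ∫ cos(mx)^2 dx = π, and cross terms integrate to 0.
So ∫_{-π}^{π} f(x)^2 dx = 1^2 · π + 4^2 · π = (1 + 16)π.
Divide by 2π: (1 + 16)/2 = 17/2.
By Parseval, this equals Σ |c_n|^2.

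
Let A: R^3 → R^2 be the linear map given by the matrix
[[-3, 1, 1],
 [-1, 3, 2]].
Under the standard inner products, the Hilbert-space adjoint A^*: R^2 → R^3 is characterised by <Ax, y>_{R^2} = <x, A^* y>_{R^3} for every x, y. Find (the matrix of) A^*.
A^* = A^T =
[[-3, -1],
 [1, 3],
 [1, 2]]

For real matrices with standard dot products, the defining identity <Ax, y> = <x, A^* y> gives (Ax)^T y = x^T (A^*) y, i.e. x^T A^T y = x^T (A^*) y. Since this holds for all x, y, we must have A^* = A^T. Therefore
A^* =
[[-3, -1],
 [1, 3],
 [1, 2]].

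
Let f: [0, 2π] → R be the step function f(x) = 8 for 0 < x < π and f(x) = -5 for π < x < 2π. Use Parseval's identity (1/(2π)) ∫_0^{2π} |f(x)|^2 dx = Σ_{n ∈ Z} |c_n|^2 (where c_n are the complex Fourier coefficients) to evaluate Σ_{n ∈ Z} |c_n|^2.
Σ |c_n|^2 = 89/2

Parseval equates the L^2 energy of f (normalised by 1/(2π)) with the ℓ^2 sum of its Fourier coefficients: (1/(2π)) ∫_0^{2π} |f|^2 = Σ |c_n|^2.
Compute the left side: (1/(2π)) [∫_0^π 8^2 dx + ∫_π^{2π} (-5)^2 dx] = (1/(2π)) · (64π + 25π) = (64 + 25)/2 = 89/2.
So Σ_{n ∈ Z} |c_n|^2 = 89/2.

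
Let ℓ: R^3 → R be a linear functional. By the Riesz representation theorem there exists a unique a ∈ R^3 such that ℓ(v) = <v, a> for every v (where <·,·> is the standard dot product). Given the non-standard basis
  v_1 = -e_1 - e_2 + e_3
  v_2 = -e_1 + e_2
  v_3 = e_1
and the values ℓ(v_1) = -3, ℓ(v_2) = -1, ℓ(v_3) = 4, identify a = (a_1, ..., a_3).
a = (4, 3, 4)

Write a = (a_1, ..., a_3) in the standard basis. For each basis vector v_i, ℓ(v_i) = <v_i, a> is a linear equation in the a_j's. Collect the n equations into a matrix system V a = ℓ, where row i of V is v_i (expressed in the standard basis). Since V is invertible (lower-triangular with 1s on the diagonal, up to permutation), solve by back-substitution:
  V =
[[-1, -1, 1],
 [-1, 1, 0],
 [1, 0, 0]]
  V a = (-3, -1, 4)
Solving gives a = (4, 3, 4).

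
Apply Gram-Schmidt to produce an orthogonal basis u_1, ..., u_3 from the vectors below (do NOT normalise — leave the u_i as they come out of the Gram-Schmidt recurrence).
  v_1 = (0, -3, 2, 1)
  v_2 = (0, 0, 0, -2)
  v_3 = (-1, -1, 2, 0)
Orthogonal basis:
  u_1 = (0, -3, 2, 1)
  u_2 = (0, -3/7, 2/7, -13/7)
  u_3 = (-1, 8/13, 12/13, 0)

Apply the Gram-Schmidt recurrence
  u_1 = v_1
  u_i = v_i − Σ_{j<i} ((v_i · u_j) / (u_j · u_j)) · u_j.

Step by step this gives:
  u_1 = (0, -3, 2, 1)
  u_2 = (0, -3/7, 2/7, -13/7)
  u_3 = (-1, 8/13, 12/13, 0)

Orthogonality check:
  u_2 · u_1 = 0 (should be 0)
  u_3 · u_1 = 0 (should be 0)
  u_3 · u_2 = 0 (should be 0)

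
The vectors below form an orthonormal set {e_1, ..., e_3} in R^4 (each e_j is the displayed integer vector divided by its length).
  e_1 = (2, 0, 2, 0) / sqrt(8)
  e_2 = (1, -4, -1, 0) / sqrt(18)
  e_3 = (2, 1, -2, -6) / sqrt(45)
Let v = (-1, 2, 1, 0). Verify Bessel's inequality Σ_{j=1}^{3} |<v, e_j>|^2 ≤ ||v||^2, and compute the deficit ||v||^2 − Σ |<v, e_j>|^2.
Σ |<v, e_j>|^2 = 254/45; ||v||^2 = 6; deficit = 16/45

Write each e_j = u_j / sqrt(<u_j, u_j>) where u_j is the displayed integer vector. Then <v, e_j> = <v, u_j> / sqrt(<u_j, u_j>), so |<v, e_j>|^2 = <v, u_j>^2 / <u_j, u_j>.
Coefficients: <v, e_1> = 0/sqrt(8), <v, e_2> = -10/sqrt(18), <v, e_3> = -2/sqrt(45).
Square and sum: Σ |<v, e_j>|^2 = 254/45.
Compute ||v||^2 = v·v = 6.
Deficit = 6 − 254/45 = 16/45 ≥ 0, confirming Bessel's inequality. (The deficit equals ||v − Σ <v,e_j> e_j||^2, the squared distance from v to span{e_j}.)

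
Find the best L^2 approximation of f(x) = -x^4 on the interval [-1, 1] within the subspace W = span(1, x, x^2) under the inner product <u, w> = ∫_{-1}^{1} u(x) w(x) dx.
g(x) = 3/35 - 6*x^2/7

The best approximation g ∈ W is the orthogonal projection of f onto W. Writing g = a_0 + a_1 x + a_2 x^2, the coefficients solve the normal equations G · a = b where
  G_{ij} = <φ_i, φ_j> and b_i = <f, φ_i>, with φ_0 = 1, φ_1 = x, φ_2 = x^2.
G =
  [2, 0, 2/3]
  [0, 2/3, 0]
  [2/3, 0, 2/5],
b = (-2/5, 0, -2/7).
Solving gives a_0 = 3/35, a_1 = 0, a_2 = -6/7, so
  g(x) = 3/35 - 6*x^2/7.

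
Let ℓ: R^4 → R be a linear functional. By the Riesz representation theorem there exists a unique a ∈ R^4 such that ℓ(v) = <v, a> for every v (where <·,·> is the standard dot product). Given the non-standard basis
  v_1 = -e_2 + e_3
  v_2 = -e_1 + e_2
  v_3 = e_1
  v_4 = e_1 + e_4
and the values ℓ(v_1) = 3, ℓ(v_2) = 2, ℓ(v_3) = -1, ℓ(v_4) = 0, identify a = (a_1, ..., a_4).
a = (-1, 1, 4, 1)

Write a = (a_1, ..., a_4) in the standard basis. For each basis vector v_i, ℓ(v_i) = <v_i, a> is a linear equation in the a_j's. Collect the n equations into a matrix system V a = ℓ, where row i of V is v_i (expressed in the standard basis). Since V is invertible (lower-triangular with 1s on the diagonal, up to permutation), solve by back-substitution:
  V =
[[0, -1, 1, 0],
 [-1, 1, 0, 0],
 [1, 0, 0, 0],
 [1, 0, 0, 1]]
  V a = (3, 2, -1, 0)
Solving gives a = (-1, 1, 4, 1).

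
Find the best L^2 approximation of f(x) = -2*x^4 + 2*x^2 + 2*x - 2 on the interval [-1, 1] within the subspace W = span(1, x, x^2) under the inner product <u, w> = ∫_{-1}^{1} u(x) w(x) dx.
g(x) = 2*x^2/7 + 2*x - 64/35

The best approximation g ∈ W is the orthogonal projection of f onto W. Writing g = a_0 + a_1 x + a_2 x^2, the coefficients solve the normal equations G · a = b where
  G_{ij} = <φ_i, φ_j> and b_i = <f, φ_i>, with φ_0 = 1, φ_1 = x, φ_2 = x^2.
G =
  [2, 0, 2/3]
  [0, 2/3, 0]
  [2/3, 0, 2/5],
b = (-52/15, 4/3, -116/105).
Solving gives a_0 = -64/35, a_1 = 2, a_2 = 2/7, so
  g(x) = 2*x^2/7 + 2*x - 64/35.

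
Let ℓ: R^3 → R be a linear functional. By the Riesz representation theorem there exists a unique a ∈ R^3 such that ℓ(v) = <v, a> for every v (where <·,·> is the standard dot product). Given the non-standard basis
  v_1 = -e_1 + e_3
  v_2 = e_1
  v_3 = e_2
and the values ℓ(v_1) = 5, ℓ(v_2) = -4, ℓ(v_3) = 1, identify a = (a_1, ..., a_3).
a = (-4, 1, 1)

Write a = (a_1, ..., a_3) in the standard basis. For each basis vector v_i, ℓ(v_i) = <v_i, a> is a linear equation in the a_j's. Collect the n equations into a matrix system V a = ℓ, where row i of V is v_i (expressed in the standard basis). Since V is invertible (lower-triangular with 1s on the diagonal, up to permutation), solve by back-substitution:
  V =
[[-1, 0, 1],
 [1, 0, 0],
 [0, 1, 0]]
  V a = (5, -4, 1)
Solving gives a = (-4, 1, 1).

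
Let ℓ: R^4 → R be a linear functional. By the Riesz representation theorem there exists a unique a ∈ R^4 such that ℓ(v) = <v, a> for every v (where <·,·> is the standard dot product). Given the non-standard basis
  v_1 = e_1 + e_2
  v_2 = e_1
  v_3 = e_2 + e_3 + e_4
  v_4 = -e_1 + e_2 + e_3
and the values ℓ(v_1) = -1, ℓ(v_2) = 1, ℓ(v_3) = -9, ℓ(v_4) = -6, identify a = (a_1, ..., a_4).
a = (1, -2, -3, -4)

Write a = (a_1, ..., a_4) in the standard basis. For each basis vector v_i, ℓ(v_i) = <v_i, a> is a linear equation in the a_j's. Collect the n equations into a matrix system V a = ℓ, where row i of V is v_i (expressed in the standard basis). Since V is invertible (lower-triangular with 1s on the diagonal, up to permutation), solve by back-substitution:
  V =
[[1, 1, 0, 0],
 [1, 0, 0, 0],
 [0, 1, 1, 1],
 [-1, 1, 1, 0]]
  V a = (-1, 1, -9, -6)
Solving gives a = (1, -2, -3, -4).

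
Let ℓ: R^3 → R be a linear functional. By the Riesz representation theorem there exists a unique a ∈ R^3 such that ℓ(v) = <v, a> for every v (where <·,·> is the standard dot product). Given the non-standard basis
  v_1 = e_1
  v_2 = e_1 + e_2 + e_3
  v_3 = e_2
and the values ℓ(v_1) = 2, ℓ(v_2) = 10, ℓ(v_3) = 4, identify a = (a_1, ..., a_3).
a = (2, 4, 4)

Write a = (a_1, ..., a_3) in the standard basis. For each basis vector v_i, ℓ(v_i) = <v_i, a> is a linear equation in the a_j's. Collect the n equations into a matrix system V a = ℓ, where row i of V is v_i (expressed in the standard basis). Since V is invertible (lower-triangular with 1s on the diagonal, up to permutation), solve by back-substitution:
  V =
[[1, 0, 0],
 [1, 1, 1],
 [0, 1, 0]]
  V a = (2, 10, 4)
Solving gives a = (2, 4, 4).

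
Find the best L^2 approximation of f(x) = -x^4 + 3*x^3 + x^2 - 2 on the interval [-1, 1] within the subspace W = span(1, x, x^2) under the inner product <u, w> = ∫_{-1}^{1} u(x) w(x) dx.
g(x) = x^2/7 + 9*x/5 - 67/35

The best approximation g ∈ W is the orthogonal projection of f onto W. Writing g = a_0 + a_1 x + a_2 x^2, the coefficients solve the normal equations G · a = b where
  G_{ij} = <φ_i, φ_j> and b_i = <f, φ_i>, with φ_0 = 1, φ_1 = x, φ_2 = x^2.
G =
  [2, 0, 2/3]
  [0, 2/3, 0]
  [2/3, 0, 2/5],
b = (-56/15, 6/5, -128/105).
Solving gives a_0 = -67/35, a_1 = 9/5, a_2 = 1/7, so
  g(x) = x^2/7 + 9*x/5 - 67/35.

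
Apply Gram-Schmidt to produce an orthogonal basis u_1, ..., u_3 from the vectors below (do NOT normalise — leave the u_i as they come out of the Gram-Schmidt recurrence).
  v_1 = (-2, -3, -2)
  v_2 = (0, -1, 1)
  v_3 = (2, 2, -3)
Orthogonal basis:
  u_1 = (-2, -3, -2)
  u_2 = (2/17, -14/17, 19/17)
  u_3 = (20/11, -8/11, -8/11)

Apply the Gram-Schmidt recurrence
  u_1 = v_1
  u_i = v_i − Σ_{j<i} ((v_i · u_j) / (u_j · u_j)) · u_j.

Step by step this gives:
  u_1 = (-2, -3, -2)
  u_2 = (2/17, -14/17, 19/17)
  u_3 = (20/11, -8/11, -8/11)

Orthogonality check:
  u_2 · u_1 = 0 (should be 0)
  u_3 · u_1 = 0 (should be 0)
  u_3 · u_2 = 0 (should be 0)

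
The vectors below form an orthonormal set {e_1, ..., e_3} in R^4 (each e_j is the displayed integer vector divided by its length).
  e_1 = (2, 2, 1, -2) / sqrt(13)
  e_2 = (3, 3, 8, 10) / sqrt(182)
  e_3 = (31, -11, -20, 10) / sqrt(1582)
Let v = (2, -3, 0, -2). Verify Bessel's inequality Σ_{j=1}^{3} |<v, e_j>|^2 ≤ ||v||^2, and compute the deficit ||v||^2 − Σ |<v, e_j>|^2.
Σ |<v, e_j>|^2 = 765/113; ||v||^2 = 17; deficit = 1156/113

Write each e_j = u_j / sqrt(<u_j, u_j>) where u_j is the displayed integer vector. Then <v, e_j> = <v, u_j> / sqrt(<u_j, u_j>), so |<v, e_j>|^2 = <v, u_j>^2 / <u_j, u_j>.
Coefficients: <v, e_1> = 2/sqrt(13), <v, e_2> = -23/sqrt(182), <v, e_3> = 75/sqrt(1582).
Square and sum: Σ |<v, e_j>|^2 = 765/113.
Compute ||v||^2 = v·v = 17.
Deficit = 17 − 765/113 = 1156/113 ≥ 0, confirming Bessel's inequality. (The deficit equals ||v − Σ <v,e_j> e_j||^2, the squared distance from v to span{e_j}.)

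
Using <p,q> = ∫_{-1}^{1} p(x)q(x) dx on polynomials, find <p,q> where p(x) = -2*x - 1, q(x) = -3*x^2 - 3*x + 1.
<p,q> = 4

Expand the product: p(x)·q(x) = 6*x^3 + 9*x^2 + x - 1.
∫_{-1}^{1} of each monomial x^k gives [2/(k+1) if k even, 0 if k odd]. Integrating term-by-term (or equivalently evaluating the antiderivative F(x) = 3*x^4/2 + 3*x^3 + x^2/2 - x at the endpoints):
  F(1) − F(−1) = 4 − (0) = 4.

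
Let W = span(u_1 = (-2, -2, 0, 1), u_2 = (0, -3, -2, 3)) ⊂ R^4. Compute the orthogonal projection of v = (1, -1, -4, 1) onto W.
proj_W(v) = (16/9, -11/9, -2, 19/9)

Set up U = [u_1 | ... | u_2] ∈ R^(4×2). The projector onto W = col(U) is P = U (U^T U)^(-1) U^T.
Compute U^T U =
  [9, 9]
  [9, 22],
and U^T v = (1, 14).
Solve U^T U · c = U^T v for the coefficients: c = (-8/9, 1). The projection is proj_W(v) = U c.
Check: (v - proj_W(v)) · u_1 = 0  (should be 0).
Check: (v - proj_W(v)) · u_2 = 0  (should be 0).
Result: proj_W(v) = (16/9, -11/9, -2, 19/9).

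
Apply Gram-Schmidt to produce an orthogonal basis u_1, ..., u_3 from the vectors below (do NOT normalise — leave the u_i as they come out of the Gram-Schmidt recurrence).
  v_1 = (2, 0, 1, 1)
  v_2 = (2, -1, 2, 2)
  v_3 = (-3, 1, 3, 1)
Orthogonal basis:
  u_1 = (2, 0, 1, 1)
  u_2 = (-2/3, -1, 2/3, 2/3)
  u_3 = (-9/7, 18/7, 16/7, 2/7)

Apply the Gram-Schmidt recurrence
  u_1 = v_1
  u_i = v_i − Σ_{j<i} ((v_i · u_j) / (u_j · u_j)) · u_j.

Step by step this gives:
  u_1 = (2, 0, 1, 1)
  u_2 = (-2/3, -1, 2/3, 2/3)
  u_3 = (-9/7, 18/7, 16/7, 2/7)

Orthogonality check:
  u_2 · u_1 = 0 (should be 0)
  u_3 · u_1 = 0 (should be 0)
  u_3 · u_2 = 0 (should be 0)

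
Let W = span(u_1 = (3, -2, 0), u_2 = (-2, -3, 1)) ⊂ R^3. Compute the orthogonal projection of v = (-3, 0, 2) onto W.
proj_W(v) = (-293/91, -30/91, 4/7)

Set up U = [u_1 | ... | u_2] ∈ R^(3×2). The projector onto W = col(U) is P = U (U^T U)^(-1) U^T.
Compute U^T U =
  [13, 0]
  [0, 14],
and U^T v = (-9, 8).
Solve U^T U · c = U^T v for the coefficients: c = (-9/13, 4/7). The projection is proj_W(v) = U c.
Check: (v - proj_W(v)) · u_1 = 0  (should be 0).
Check: (v - proj_W(v)) · u_2 = 0  (should be 0).
Result: proj_W(v) = (-293/91, -30/91, 4/7).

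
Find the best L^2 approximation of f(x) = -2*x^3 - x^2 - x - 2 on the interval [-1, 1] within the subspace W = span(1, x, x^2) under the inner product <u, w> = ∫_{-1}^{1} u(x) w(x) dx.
g(x) = -x^2 - 11*x/5 - 2

The best approximation g ∈ W is the orthogonal projection of f onto W. Writing g = a_0 + a_1 x + a_2 x^2, the coefficients solve the normal equations G · a = b where
  G_{ij} = <φ_i, φ_j> and b_i = <f, φ_i>, with φ_0 = 1, φ_1 = x, φ_2 = x^2.
G =
  [2, 0, 2/3]
  [0, 2/3, 0]
  [2/3, 0, 2/5],
b = (-14/3, -22/15, -26/15).
Solving gives a_0 = -2, a_1 = -11/5, a_2 = -1, so
  g(x) = -x^2 - 11*x/5 - 2.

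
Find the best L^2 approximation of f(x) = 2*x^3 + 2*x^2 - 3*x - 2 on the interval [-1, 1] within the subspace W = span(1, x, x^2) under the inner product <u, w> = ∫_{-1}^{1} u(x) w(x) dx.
g(x) = 2*x^2 - 9*x/5 - 2

The best approximation g ∈ W is the orthogonal projection of f onto W. Writing g = a_0 + a_1 x + a_2 x^2, the coefficients solve the normal equations G · a = b where
  G_{ij} = <φ_i, φ_j> and b_i = <f, φ_i>, with φ_0 = 1, φ_1 = x, φ_2 = x^2.
G =
  [2, 0, 2/3]
  [0, 2/3, 0]
  [2/3, 0, 2/5],
b = (-8/3, -6/5, -8/15).
Solving gives a_0 = -2, a_1 = -9/5, a_2 = 2, so
  g(x) = 2*x^2 - 9*x/5 - 2.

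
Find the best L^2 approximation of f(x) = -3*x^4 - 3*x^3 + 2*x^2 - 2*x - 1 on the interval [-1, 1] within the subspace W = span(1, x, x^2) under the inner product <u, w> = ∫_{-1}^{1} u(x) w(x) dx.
g(x) = -4*x^2/7 - 19*x/5 - 26/35

The best approximation g ∈ W is the orthogonal projection of f onto W. Writing g = a_0 + a_1 x + a_2 x^2, the coefficients solve the normal equations G · a = b where
  G_{ij} = <φ_i, φ_j> and b_i = <f, φ_i>, with φ_0 = 1, φ_1 = x, φ_2 = x^2.
G =
  [2, 0, 2/3]
  [0, 2/3, 0]
  [2/3, 0, 2/5],
b = (-28/15, -38/15, -76/105).
Solving gives a_0 = -26/35, a_1 = -19/5, a_2 = -4/7, so
  g(x) = -4*x^2/7 - 19*x/5 - 26/35.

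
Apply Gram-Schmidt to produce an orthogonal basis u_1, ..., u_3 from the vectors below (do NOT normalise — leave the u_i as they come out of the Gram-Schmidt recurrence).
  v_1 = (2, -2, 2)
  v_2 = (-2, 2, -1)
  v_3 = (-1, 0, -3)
Orthogonal basis:
  u_1 = (2, -2, 2)
  u_2 = (-1/3, 1/3, 2/3)
  u_3 = (-1/2, -1/2, 0)

Apply the Gram-Schmidt recurrence
  u_1 = v_1
  u_i = v_i − Σ_{j<i} ((v_i · u_j) / (u_j · u_j)) · u_j.

Step by step this gives:
  u_1 = (2, -2, 2)
  u_2 = (-1/3, 1/3, 2/3)
  u_3 = (-1/2, -1/2, 0)

Orthogonality check:
  u_2 · u_1 = 0 (should be 0)
  u_3 · u_1 = 0 (should be 0)
  u_3 · u_2 = 0 (should be 0)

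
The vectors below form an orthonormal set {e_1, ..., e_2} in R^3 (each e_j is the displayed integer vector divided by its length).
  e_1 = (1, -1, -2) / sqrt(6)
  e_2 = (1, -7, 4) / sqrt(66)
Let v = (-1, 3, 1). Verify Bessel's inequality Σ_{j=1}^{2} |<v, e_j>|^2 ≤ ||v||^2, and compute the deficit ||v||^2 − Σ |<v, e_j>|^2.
Σ |<v, e_j>|^2 = 120/11; ||v||^2 = 11; deficit = 1/11

Write each e_j = u_j / sqrt(<u_j, u_j>) where u_j is the displayed integer vector. Then <v, e_j> = <v, u_j> / sqrt(<u_j, u_j>), so |<v, e_j>|^2 = <v, u_j>^2 / <u_j, u_j>.
Coefficients: <v, e_1> = -6/sqrt(6), <v, e_2> = -18/sqrt(66).
Square and sum: Σ |<v, e_j>|^2 = 120/11.
Compute ||v||^2 = v·v = 11.
Deficit = 11 − 120/11 = 1/11 ≥ 0, confirming Bessel's inequality. (The deficit equals ||v − Σ <v,e_j> e_j||^2, the squared distance from v to span{e_j}.)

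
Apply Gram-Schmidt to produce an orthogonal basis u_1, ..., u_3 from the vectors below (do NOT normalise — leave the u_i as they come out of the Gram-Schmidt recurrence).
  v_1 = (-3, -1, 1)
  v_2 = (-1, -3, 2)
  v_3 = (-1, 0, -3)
Orthogonal basis:
  u_1 = (-3, -1, 1)
  u_2 = (13/11, -25/11, 14/11)
  u_3 = (-5/18, -25/18, -20/9)

Apply the Gram-Schmidt recurrence
  u_1 = v_1
  u_i = v_i − Σ_{j<i} ((v_i · u_j) / (u_j · u_j)) · u_j.

Step by step this gives:
  u_1 = (-3, -1, 1)
  u_2 = (13/11, -25/11, 14/11)
  u_3 = (-5/18, -25/18, -20/9)

Orthogonality check:
  u_2 · u_1 = 0 (should be 0)
  u_3 · u_1 = 0 (should be 0)
  u_3 · u_2 = 0 (should be 0)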